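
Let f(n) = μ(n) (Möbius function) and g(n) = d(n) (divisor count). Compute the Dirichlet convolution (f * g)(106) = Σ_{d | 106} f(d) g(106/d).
(μ * d)(106) = 1

Divisors of 106: [1, 2, 53, 106]. For each d | 106:
  d = 1: μ(1) · d(106/1) = 1 · 4 = 4
  d = 2: μ(2) · d(106/2) = -1 · 2 = -2
  d = 53: μ(53) · d(106/53) = -1 · 2 = -2
  d = 106: μ(106) · d(106/106) = 1 · 1 = 1
Summing: (μ * d)(106) = 4 + -2 + -2 + 1 = 1.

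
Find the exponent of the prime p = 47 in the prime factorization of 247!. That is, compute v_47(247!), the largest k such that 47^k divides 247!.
v_47(247!) = 5

Legendre's formula: v_p(n!) = Σ_{k ≥ 1} ⌊n / p^k⌋. For p = 47, n = 247, the terms are:
  ⌊247/47^1⌋ = ⌊247/47⌋ = 5
(the next term ⌊247/47^2⌋ = 0, terminating the sum). Summing: v_47(247!) = 5 = 5.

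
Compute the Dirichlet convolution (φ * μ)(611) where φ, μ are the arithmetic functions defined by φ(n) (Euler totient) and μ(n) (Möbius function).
(φ * μ)(611) = 495

Divisors of 611: [1, 13, 47, 611]. For each d | 611:
  d = 1: φ(1) · μ(611/1) = 1 · 1 = 1
  d = 13: φ(13) · μ(611/13) = 12 · -1 = -12
  d = 47: φ(47) · μ(611/47) = 46 · -1 = -46
  d = 611: φ(611) · μ(611/611) = 552 · 1 = 552
Summing: (φ * μ)(611) = 1 + -12 + -46 + 552 = 495.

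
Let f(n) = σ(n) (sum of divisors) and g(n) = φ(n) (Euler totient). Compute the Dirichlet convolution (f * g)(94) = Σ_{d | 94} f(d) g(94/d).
(σ * φ)(94) = 376

Divisors of 94: [1, 2, 47, 94]. For each d | 94:
  d = 1: σ(1) · φ(94/1) = 1 · 46 = 46
  d = 2: σ(2) · φ(94/2) = 3 · 46 = 138
  d = 47: σ(47) · φ(94/47) = 48 · 1 = 48
  d = 94: σ(94) · φ(94/94) = 144 · 1 = 144
Summing: (σ * φ)(94) = 46 + 138 + 48 + 144 = 376.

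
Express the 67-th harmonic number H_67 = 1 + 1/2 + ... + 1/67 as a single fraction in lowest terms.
H_67 = 14050874595745034300902316411/2933773379069966367528193600

Direct summation: H_67 = 1 + 1/2 + ... + 1/67. The least common denominator is lcm(1, ..., 67) = 79211881234889091923261227200; over this denominator the numerator is 79211881234889091923261227200 + 39605940617444545961630613600 + 26403960411629697307753742400 + 19802970308722272980815306800 + 15842376246977818384652245440 + 13201980205814848653876871200 + 11315983033555584560465889600 + 9901485154361136490407653400 + 8801320137209899102584580800 + 7921188123488909192326122720 + 7201080112262644720296475200 + 6600990102907424326938435600 + 6093221633453007071020094400 + 5657991516777792280232944800 + 5280792082325939461550748480 + 4950742577180568245203826700 + 4659522425581711289603601600 + 4400660068604949551292290400 + 4169046380783636417013748800 + 3960594061744454596163061360 + 3771994344518528186821963200 + 3600540056131322360148237600 + 3443994836299525735793966400 + 3300495051453712163469217800 + 3168475249395563676930449088 + 3046610816726503535510047200 + 2933773379069966367528193600 + 2828995758388896140116472400 + 2731444180513416962871076800 + 2640396041162969730775374240 + 2555221975319002965266491200 + 2475371288590284122601913350 + 2400360037420881573432158400 + 2329761212790855644801800800 + 2263196606711116912093177920 + 2200330034302474775646145200 + 2140861654997002484412465600 + 2084523190391818208506874400 + 2031073877817669023673364800 + 1980297030872227298081530680 + 1931997103289977851786859200 + 1885997172259264093410981600 + 1842136772904397486587470400 + 1800270028065661180074118800 + 1760264027441979820516916160 + 1721997418149762867896983200 + 1685359175210406211133217600 + 1650247525726856081734608900 + 1616569004793654937209412800 + 1584237624697781838465224544 + 1553174141860570429867867200 + 1523305408363251767755023600 + 1494563796884699847608702400 + 1466886689534983183764096800 + 1440216022452528944059295040 + 1414497879194448070058236200 + 1389682126927878805671249600 + 1365722090256708481435538400 + 1342574258218459185140020800 + 1320198020581484865387687120 + 1298555430080149047922315200 + 1277610987659501482633245600 + 1257331448172842728940654400 + 1237685644295142061300956675 + 1218644326690601414204018880 + 1200180018710440786716079200 + 1182266884102822267511361600 = 379373614085115926124362543097, so H_67 = 379373614085115926124362543097/79211881234889091923261227200; reducing by gcd(379373614085115926124362543097, 79211881234889091923261227200) = 27 gives 14050874595745034300902316411/2933773379069966367528193600 ≈ 4.78935. (The PNT-adjacent estimate ln(67) + γ ≈ 4.78191 matches within O(1/n).)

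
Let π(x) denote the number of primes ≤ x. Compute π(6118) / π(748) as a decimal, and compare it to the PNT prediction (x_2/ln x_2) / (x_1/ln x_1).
π(6118)/π(748) = 797/132 ≈ 6.0379;  PNT prediction ≈ 6.2077.

π(748) = 132 and π(6118) = 797, so π(6118)/π(748) ≈ 6.0379. The PNT-predicted ratio is (6118/ln(6118)) / (748/ln(748)) ≈ 6.2077. The two agree to within a few percent, as expected.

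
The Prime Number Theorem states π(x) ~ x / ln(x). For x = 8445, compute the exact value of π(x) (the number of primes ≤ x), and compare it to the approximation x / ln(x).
π(8445) = 1056;  x/ln(x) ≈ 934.04;  relative error ≈ 11.55%.

Directly count primes up to 8445: π(8445) = 1056. The PNT approximation gives 8445/ln(8445) ≈ 8445/9.04133 ≈ 934.04. Relative error (π(x) − x/ln(x)) / π(x) ≈ 11.55%; the approximation is known to undercount slightly (Li(x) is a better estimate).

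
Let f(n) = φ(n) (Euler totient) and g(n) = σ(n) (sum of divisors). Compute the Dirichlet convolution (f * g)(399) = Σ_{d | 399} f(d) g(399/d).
(φ * σ)(399) = 3192

Divisors of 399: [1, 3, 7, 19, 21, 57, 133, 399]. For each d | 399:
  d = 1: φ(1) · σ(399/1) = 1 · 640 = 640
  d = 3: φ(3) · σ(399/3) = 2 · 160 = 320
  d = 7: φ(7) · σ(399/7) = 6 · 80 = 480
  d = 19: φ(19) · σ(399/19) = 18 · 32 = 576
  d = 21: φ(21) · σ(399/21) = 12 · 20 = 240
  d = 57: φ(57) · σ(399/57) = 36 · 8 = 288
  d = 133: φ(133) · σ(399/133) = 108 · 4 = 432
  d = 399: φ(399) · σ(399/399) = 216 · 1 = 216
Summing: (φ * σ)(399) = 640 + 320 + 480 + 576 + 240 + 288 + 432 + 216 = 3192.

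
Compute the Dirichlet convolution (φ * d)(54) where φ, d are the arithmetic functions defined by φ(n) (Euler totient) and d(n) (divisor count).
(φ * d)(54) = 120

Divisors of 54: [1, 2, 3, 6, 9, 18, 27, 54]. For each d | 54:
  d = 1: φ(1) · d(54/1) = 1 · 8 = 8
  d = 2: φ(2) · d(54/2) = 1 · 4 = 4
  d = 3: φ(3) · d(54/3) = 2 · 6 = 12
  d = 6: φ(6) · d(54/6) = 2 · 3 = 6
  d = 9: φ(9) · d(54/9) = 6 · 4 = 24
  d = 18: φ(18) · d(54/18) = 6 · 2 = 12
  d = 27: φ(27) · d(54/27) = 18 · 2 = 36
  d = 54: φ(54) · d(54/54) = 18 · 1 = 18
Summing: (φ * d)(54) = 8 + 4 + 12 + 6 + 24 + 12 + 36 + 18 = 120.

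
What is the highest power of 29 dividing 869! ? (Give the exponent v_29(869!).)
v_29(869!) = 30

Legendre's formula: v_p(n!) = Σ_{k ≥ 1} ⌊n / p^k⌋. For p = 29, n = 869, the terms are:
  ⌊869/29^1⌋ = ⌊869/29⌋ = 29
  ⌊869/29^2⌋ = ⌊869/841⌋ = 1
(the next term ⌊869/29^3⌋ = 0, terminating the sum). Summing: v_29(869!) = 29 + 1 = 30.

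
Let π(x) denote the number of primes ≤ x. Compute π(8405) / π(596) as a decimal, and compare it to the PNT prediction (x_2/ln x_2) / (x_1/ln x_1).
π(8405)/π(596) = 1051/108 ≈ 9.7315;  PNT prediction ≈ 9.9725.

π(596) = 108 and π(8405) = 1051, so π(8405)/π(596) ≈ 9.7315. The PNT-predicted ratio is (8405/ln(8405)) / (596/ln(596)) ≈ 9.9725. The two agree to within a few percent, as expected.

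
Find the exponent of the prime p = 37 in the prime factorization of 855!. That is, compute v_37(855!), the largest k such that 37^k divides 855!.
v_37(855!) = 23

Legendre's formula: v_p(n!) = Σ_{k ≥ 1} ⌊n / p^k⌋. For p = 37, n = 855, the terms are:
  ⌊855/37^1⌋ = ⌊855/37⌋ = 23
(the next term ⌊855/37^2⌋ = 0, terminating the sum). Summing: v_37(855!) = 23 = 23.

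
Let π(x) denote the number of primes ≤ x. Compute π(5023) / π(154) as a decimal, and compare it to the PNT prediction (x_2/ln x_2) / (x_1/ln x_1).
π(5023)/π(154) = 674/36 ≈ 18.7222;  PNT prediction ≈ 19.2788.

π(154) = 36 and π(5023) = 674, so π(5023)/π(154) ≈ 18.7222. The PNT-predicted ratio is (5023/ln(5023)) / (154/ln(154)) ≈ 19.2788. The two agree to within a few percent, as expected.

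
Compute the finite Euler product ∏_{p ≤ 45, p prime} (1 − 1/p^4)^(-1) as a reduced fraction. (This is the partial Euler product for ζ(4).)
∏ = 68304364739414847787103076142881583957543/63109073443906486560772797235200000000000

The primes p ≤ 45 are [2, 3, 5, 7, 11, 13, 17, 19, 23, 29, 31, 37, 41, 43]. For each prime, (1 − 1/p^4)^(-1) = p^4 / (p^4 − 1). The product is (1 − 1/2^4)^(-1), (1 − 1/3^4)^(-1), (1 − 1/5^4)^(-1), (1 − 1/7^4)^(-1), (1 − 1/11^4)^(-1), (1 − 1/13^4)^(-1), (1 − 1/17^4)^(-1), (1 − 1/19^4)^(-1), (1 − 1/23^4)^(-1), (1 − 1/29^4)^(-1), (1 − 1/31^4)^(-1), (1 − 1/37^4)^(-1), (1 − 1/41^4)^(-1), (1 − 1/43^4)^(-1) = ∏ p^4 / (p^4 − 1) = 68304364739414847787103076142881583957543/63109073443906486560772797235200000000000.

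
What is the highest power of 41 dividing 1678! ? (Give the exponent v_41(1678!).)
v_41(1678!) = 40

Legendre's formula: v_p(n!) = Σ_{k ≥ 1} ⌊n / p^k⌋. For p = 41, n = 1678, the terms are:
  ⌊1678/41^1⌋ = ⌊1678/41⌋ = 40
(the next term ⌊1678/41^2⌋ = 0, terminating the sum). Summing: v_41(1678!) = 40 = 40.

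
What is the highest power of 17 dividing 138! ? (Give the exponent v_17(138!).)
v_17(138!) = 8

Legendre's formula: v_p(n!) = Σ_{k ≥ 1} ⌊n / p^k⌋. For p = 17, n = 138, the terms are:
  ⌊138/17^1⌋ = ⌊138/17⌋ = 8
(the next term ⌊138/17^2⌋ = 0, terminating the sum). Summing: v_17(138!) = 8 = 8.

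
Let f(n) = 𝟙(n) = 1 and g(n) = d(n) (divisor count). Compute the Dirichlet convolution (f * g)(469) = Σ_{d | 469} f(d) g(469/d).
(𝟙 * d)(469) = 9

Divisors of 469: [1, 7, 67, 469]. For each d | 469:
  d = 1: 𝟙(1) · d(469/1) = 1 · 4 = 4
  d = 7: 𝟙(7) · d(469/7) = 1 · 2 = 2
  d = 67: 𝟙(67) · d(469/67) = 1 · 2 = 2
  d = 469: 𝟙(469) · d(469/469) = 1 · 1 = 1
Summing: (𝟙 * d)(469) = 4 + 2 + 2 + 1 = 9.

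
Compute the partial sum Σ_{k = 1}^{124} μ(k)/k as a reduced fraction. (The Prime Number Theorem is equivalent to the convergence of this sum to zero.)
Σ μ(k)/k = 23090940688334333795050585396213953208427071/3161005464041760778814520629154366249327468699

Values of μ(k) for 1 ≤ k ≤ 124: μ(1) = 1, μ(2) = -1, μ(3) = -1, μ(5) = -1, μ(6) = 1, μ(7) = -1, μ(10) = 1, μ(11) = -1, μ(13) = -1, μ(14) = 1, μ(15) = 1, μ(17) = -1, μ(19) = -1, μ(21) = 1, μ(22) = 1, μ(23) = -1, μ(26) = 1, μ(29) = -1, μ(30) = -1, μ(31) = -1, μ(33) = 1, μ(34) = 1, μ(35) = 1, μ(37) = -1, μ(38) = 1, μ(39) = 1, μ(41) = -1, μ(42) = -1, μ(43) = -1, μ(46) = 1, μ(47) = -1, μ(51) = 1, μ(53) = -1, μ(55) = 1, μ(57) = 1, μ(58) = 1, μ(59) = -1, μ(61) = -1, μ(62) = 1, μ(65) = 1, μ(66) = -1, μ(67) = -1, μ(69) = 1, μ(70) = -1, μ(71) = -1, μ(73) = -1, μ(74) = 1, μ(77) = 1, μ(78) = -1, μ(79) = -1, μ(82) = 1, μ(83) = -1, μ(85) = 1, μ(86) = 1, μ(87) = 1, μ(89) = -1, μ(91) = 1, μ(93) = 1, μ(94) = 1, μ(95) = 1, μ(97) = -1, μ(101) = -1, μ(102) = -1, μ(103) = -1, μ(105) = -1, μ(106) = 1, μ(107) = -1, μ(109) = -1, μ(110) = -1, μ(111) = 1, μ(113) = -1, μ(114) = -1, μ(115) = 1, μ(118) = 1, μ(119) = 1, μ(122) = 1, μ(123) = 1, with μ = 0 on non-squarefree integers. Summing μ(k)/k for k where μ(k) ≠ 0 gives 23090940688334333795050585396213953208427071/3161005464041760778814520629154366249327468699 ≈ 0.0073. (PNT ⟺ this sum → 0 as n → ∞.)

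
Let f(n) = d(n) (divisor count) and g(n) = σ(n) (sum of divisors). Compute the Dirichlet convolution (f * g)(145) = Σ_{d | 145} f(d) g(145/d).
(d * σ)(145) = 256

Divisors of 145: [1, 5, 29, 145]. For each d | 145:
  d = 1: d(1) · σ(145/1) = 1 · 180 = 180
  d = 5: d(5) · σ(145/5) = 2 · 30 = 60
  d = 29: d(29) · σ(145/29) = 2 · 6 = 12
  d = 145: d(145) · σ(145/145) = 4 · 1 = 4
Summing: (d * σ)(145) = 180 + 60 + 12 + 4 = 256.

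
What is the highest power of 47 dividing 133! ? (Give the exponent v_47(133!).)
v_47(133!) = 2

Legendre's formula: v_p(n!) = Σ_{k ≥ 1} ⌊n / p^k⌋. For p = 47, n = 133, the terms are:
  ⌊133/47^1⌋ = ⌊133/47⌋ = 2
(the next term ⌊133/47^2⌋ = 0, terminating the sum). Summing: v_47(133!) = 2 = 2.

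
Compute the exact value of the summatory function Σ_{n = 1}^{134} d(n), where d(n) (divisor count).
Σ_{n ≤ 134} d(n) = 679

Compute d(n) for each 1 ≤ n ≤ 134: d(1) = 1, d(2) = 2, d(3) = 2, d(4) = 3, d(5) = 2, d(6) = 4, d(7) = 2, d(8) = 4, d(9) = 3, d(10) = 4, d(11) = 2, d(12) = 6, d(13) = 2, d(14) = 4, d(15) = 4, d(16) = 5, d(17) = 2, d(18) = 6, d(19) = 2, d(20) = 6, d(21) = 4, d(22) = 4, d(23) = 2, d(24) = 8, d(25) = 3, d(26) = 4, d(27) = 4, d(28) = 6, d(29) = 2, d(30) = 8, d(31) = 2, d(32) = 6, d(33) = 4, d(34) = 4, d(35) = 4, d(36) = 9, d(37) = 2, d(38) = 4, d(39) = 4, d(40) = 8, d(41) = 2, d(42) = 8, d(43) = 2, d(44) = 6, d(45) = 6, d(46) = 4, d(47) = 2, d(48) = 10, d(49) = 3, d(50) = 6, d(51) = 4, d(52) = 6, d(53) = 2, d(54) = 8, d(55) = 4, d(56) = 8, d(57) = 4, d(58) = 4, d(59) = 2, d(60) = 12, d(61) = 2, d(62) = 4, d(63) = 6, d(64) = 7, d(65) = 4, d(66) = 8, d(67) = 2, d(68) = 6, d(69) = 4, d(70) = 8, d(71) = 2, d(72) = 12, d(73) = 2, d(74) = 4, d(75) = 6, d(76) = 6, d(77) = 4, d(78) = 8, d(79) = 2, d(80) = 10, d(81) = 5, d(82) = 4, d(83) = 2, d(84) = 12, d(85) = 4, d(86) = 4, d(87) = 4, d(88) = 8, d(89) = 2, d(90) = 12, d(91) = 4, d(92) = 6, d(93) = 4, d(94) = 4, d(95) = 4, d(96) = 12, d(97) = 2, d(98) = 6, d(99) = 6, d(100) = 9, d(101) = 2, d(102) = 8, d(103) = 2, d(104) = 8, d(105) = 8, d(106) = 4, d(107) = 2, d(108) = 12, d(109) = 2, d(110) = 8, d(111) = 4, d(112) = 10, d(113) = 2, d(114) = 8, d(115) = 4, d(116) = 6, d(117) = 6, d(118) = 4, d(119) = 4, d(120) = 16, d(121) = 3, d(122) = 4, d(123) = 4, d(124) = 6, d(125) = 4, d(126) = 12, d(127) = 2, d(128) = 8, d(129) = 4, d(130) = 8, d(131) = 2, d(132) = 12, d(133) = 4, d(134) = 4. Summing all 134 values: 679. (Dirichlet's divisor formula: Σ_{n ≤ x} d(n) = x ln(x) + (2γ − 1) x + O(√x). For x = 134, the asymptotic estimate is ≈ 677.00.)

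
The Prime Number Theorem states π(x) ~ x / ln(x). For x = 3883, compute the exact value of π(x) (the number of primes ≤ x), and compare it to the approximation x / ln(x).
π(3883) = 538;  x/ln(x) ≈ 469.85;  relative error ≈ 12.67%.

Directly count primes up to 3883: π(3883) = 538. The PNT approximation gives 3883/ln(3883) ≈ 3883/8.26436 ≈ 469.85. Relative error (π(x) − x/ln(x)) / π(x) ≈ 12.67%; the approximation is known to undercount slightly (Li(x) is a better estimate).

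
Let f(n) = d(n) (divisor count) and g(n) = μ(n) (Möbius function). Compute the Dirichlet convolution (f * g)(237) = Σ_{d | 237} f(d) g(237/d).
(d * μ)(237) = 1

Divisors of 237: [1, 3, 79, 237]. For each d | 237:
  d = 1: d(1) · μ(237/1) = 1 · 1 = 1
  d = 3: d(3) · μ(237/3) = 2 · -1 = -2
  d = 79: d(79) · μ(237/79) = 2 · -1 = -2
  d = 237: d(237) · μ(237/237) = 4 · 1 = 4
Summing: (d * μ)(237) = 1 + -2 + -2 + 4 = 1.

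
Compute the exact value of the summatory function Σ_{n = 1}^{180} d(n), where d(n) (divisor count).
Σ_{n ≤ 180} d(n) = 971

Compute d(n) for each 1 ≤ n ≤ 180: d(1) = 1, d(2) = 2, d(3) = 2, d(4) = 3, d(5) = 2, d(6) = 4, d(7) = 2, d(8) = 4, d(9) = 3, d(10) = 4, d(11) = 2, d(12) = 6, d(13) = 2, d(14) = 4, d(15) = 4, d(16) = 5, d(17) = 2, d(18) = 6, d(19) = 2, d(20) = 6, d(21) = 4, d(22) = 4, d(23) = 2, d(24) = 8, d(25) = 3, d(26) = 4, d(27) = 4, d(28) = 6, d(29) = 2, d(30) = 8, d(31) = 2, d(32) = 6, d(33) = 4, d(34) = 4, d(35) = 4, d(36) = 9, d(37) = 2, d(38) = 4, d(39) = 4, d(40) = 8, d(41) = 2, d(42) = 8, d(43) = 2, d(44) = 6, d(45) = 6, d(46) = 4, d(47) = 2, d(48) = 10, d(49) = 3, d(50) = 6, d(51) = 4, d(52) = 6, d(53) = 2, d(54) = 8, d(55) = 4, d(56) = 8, d(57) = 4, d(58) = 4, d(59) = 2, d(60) = 12, d(61) = 2, d(62) = 4, d(63) = 6, d(64) = 7, d(65) = 4, d(66) = 8, d(67) = 2, d(68) = 6, d(69) = 4, d(70) = 8, d(71) = 2, d(72) = 12, d(73) = 2, d(74) = 4, d(75) = 6, d(76) = 6, d(77) = 4, d(78) = 8, d(79) = 2, d(80) = 10, d(81) = 5, d(82) = 4, d(83) = 2, d(84) = 12, d(85) = 4, d(86) = 4, d(87) = 4, d(88) = 8, d(89) = 2, d(90) = 12, d(91) = 4, d(92) = 6, d(93) = 4, d(94) = 4, d(95) = 4, d(96) = 12, d(97) = 2, d(98) = 6, d(99) = 6, d(100) = 9, d(101) = 2, d(102) = 8, d(103) = 2, d(104) = 8, d(105) = 8, d(106) = 4, d(107) = 2, d(108) = 12, d(109) = 2, d(110) = 8, d(111) = 4, d(112) = 10, d(113) = 2, d(114) = 8, d(115) = 4, d(116) = 6, d(117) = 6, d(118) = 4, d(119) = 4, d(120) = 16, d(121) = 3, d(122) = 4, d(123) = 4, d(124) = 6, d(125) = 4, d(126) = 12, d(127) = 2, d(128) = 8, d(129) = 4, d(130) = 8, d(131) = 2, d(132) = 12, d(133) = 4, d(134) = 4, d(135) = 8, d(136) = 8, d(137) = 2, d(138) = 8, d(139) = 2, d(140) = 12, d(141) = 4, d(142) = 4, d(143) = 4, d(144) = 15, d(145) = 4, d(146) = 4, d(147) = 6, d(148) = 6, d(149) = 2, d(150) = 12, d(151) = 2, d(152) = 8, d(153) = 6, d(154) = 8, d(155) = 4, d(156) = 12, d(157) = 2, d(158) = 4, d(159) = 4, d(160) = 12, d(161) = 4, d(162) = 10, d(163) = 2, d(164) = 6, d(165) = 8, d(166) = 4, d(167) = 2, d(168) = 16, d(169) = 3, d(170) = 8, d(171) = 6, d(172) = 6, d(173) = 2, d(174) = 8, d(175) = 6, d(176) = 10, d(177) = 4, d(178) = 4, d(179) = 2, d(180) = 18. Summing all 180 values: 971. (Dirichlet's divisor formula: Σ_{n ≤ x} d(n) = x ln(x) + (2γ − 1) x + O(√x). For x = 180, the asymptotic estimate is ≈ 962.53.)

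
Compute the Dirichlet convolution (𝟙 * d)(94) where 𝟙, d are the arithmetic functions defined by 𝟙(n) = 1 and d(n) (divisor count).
(𝟙 * d)(94) = 9

Divisors of 94: [1, 2, 47, 94]. For each d | 94:
  d = 1: 𝟙(1) · d(94/1) = 1 · 4 = 4
  d = 2: 𝟙(2) · d(94/2) = 1 · 2 = 2
  d = 47: 𝟙(47) · d(94/47) = 1 · 2 = 2
  d = 94: 𝟙(94) · d(94/94) = 1 · 1 = 1
Summing: (𝟙 * d)(94) = 4 + 2 + 2 + 1 = 9.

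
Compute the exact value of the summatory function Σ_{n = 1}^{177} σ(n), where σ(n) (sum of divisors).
Σ_{n ≤ 177} σ(n) = 25824

Compute σ(n) for each 1 ≤ n ≤ 177: σ(1) = 1, σ(2) = 3, σ(3) = 4, σ(4) = 7, σ(5) = 6, σ(6) = 12, σ(7) = 8, σ(8) = 15, σ(9) = 13, σ(10) = 18, σ(11) = 12, σ(12) = 28, σ(13) = 14, σ(14) = 24, σ(15) = 24, σ(16) = 31, σ(17) = 18, σ(18) = 39, σ(19) = 20, σ(20) = 42, σ(21) = 32, σ(22) = 36, σ(23) = 24, σ(24) = 60, σ(25) = 31, σ(26) = 42, σ(27) = 40, σ(28) = 56, σ(29) = 30, σ(30) = 72, σ(31) = 32, σ(32) = 63, σ(33) = 48, σ(34) = 54, σ(35) = 48, σ(36) = 91, σ(37) = 38, σ(38) = 60, σ(39) = 56, σ(40) = 90, σ(41) = 42, σ(42) = 96, σ(43) = 44, σ(44) = 84, σ(45) = 78, σ(46) = 72, σ(47) = 48, σ(48) = 124, σ(49) = 57, σ(50) = 93, σ(51) = 72, σ(52) = 98, σ(53) = 54, σ(54) = 120, σ(55) = 72, σ(56) = 120, σ(57) = 80, σ(58) = 90, σ(59) = 60, σ(60) = 168, σ(61) = 62, σ(62) = 96, σ(63) = 104, σ(64) = 127, σ(65) = 84, σ(66) = 144, σ(67) = 68, σ(68) = 126, σ(69) = 96, σ(70) = 144, σ(71) = 72, σ(72) = 195, σ(73) = 74, σ(74) = 114, σ(75) = 124, σ(76) = 140, σ(77) = 96, σ(78) = 168, σ(79) = 80, σ(80) = 186, σ(81) = 121, σ(82) = 126, σ(83) = 84, σ(84) = 224, σ(85) = 108, σ(86) = 132, σ(87) = 120, σ(88) = 180, σ(89) = 90, σ(90) = 234, σ(91) = 112, σ(92) = 168, σ(93) = 128, σ(94) = 144, σ(95) = 120, σ(96) = 252, σ(97) = 98, σ(98) = 171, σ(99) = 156, σ(100) = 217, σ(101) = 102, σ(102) = 216, σ(103) = 104, σ(104) = 210, σ(105) = 192, σ(106) = 162, σ(107) = 108, σ(108) = 280, σ(109) = 110, σ(110) = 216, σ(111) = 152, σ(112) = 248, σ(113) = 114, σ(114) = 240, σ(115) = 144, σ(116) = 210, σ(117) = 182, σ(118) = 180, σ(119) = 144, σ(120) = 360, σ(121) = 133, σ(122) = 186, σ(123) = 168, σ(124) = 224, σ(125) = 156, σ(126) = 312, σ(127) = 128, σ(128) = 255, σ(129) = 176, σ(130) = 252, σ(131) = 132, σ(132) = 336, σ(133) = 160, σ(134) = 204, σ(135) = 240, σ(136) = 270, σ(137) = 138, σ(138) = 288, σ(139) = 140, σ(140) = 336, σ(141) = 192, σ(142) = 216, σ(143) = 168, σ(144) = 403, σ(145) = 180, σ(146) = 222, σ(147) = 228, σ(148) = 266, σ(149) = 150, σ(150) = 372, σ(151) = 152, σ(152) = 300, σ(153) = 234, σ(154) = 288, σ(155) = 192, σ(156) = 392, σ(157) = 158, σ(158) = 240, σ(159) = 216, σ(160) = 378, σ(161) = 192, σ(162) = 363, σ(163) = 164, σ(164) = 294, σ(165) = 288, σ(166) = 252, σ(167) = 168, σ(168) = 480, σ(169) = 183, σ(170) = 324, σ(171) = 260, σ(172) = 308, σ(173) = 174, σ(174) = 360, σ(175) = 248, σ(176) = 372, σ(177) = 240. Summing all 177 values: 25824. (Average order: Σ_{n ≤ x} σ(n) ~ (π²/12) x². For x = 177, (π²/12)·177² ≈ 25767.07.)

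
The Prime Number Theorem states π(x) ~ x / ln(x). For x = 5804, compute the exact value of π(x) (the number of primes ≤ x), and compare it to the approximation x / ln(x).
π(5804) = 761;  x/ln(x) ≈ 669.72;  relative error ≈ 11.99%.

Directly count primes up to 5804: π(5804) = 761. The PNT approximation gives 5804/ln(5804) ≈ 5804/8.66630 ≈ 669.72. Relative error (π(x) − x/ln(x)) / π(x) ≈ 11.99%; the approximation is known to undercount slightly (Li(x) is a better estimate).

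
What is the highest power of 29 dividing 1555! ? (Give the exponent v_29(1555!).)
v_29(1555!) = 54

Legendre's formula: v_p(n!) = Σ_{k ≥ 1} ⌊n / p^k⌋. For p = 29, n = 1555, the terms are:
  ⌊1555/29^1⌋ = ⌊1555/29⌋ = 53
  ⌊1555/29^2⌋ = ⌊1555/841⌋ = 1
(the next term ⌊1555/29^3⌋ = 0, terminating the sum). Summing: v_29(1555!) = 53 + 1 = 54.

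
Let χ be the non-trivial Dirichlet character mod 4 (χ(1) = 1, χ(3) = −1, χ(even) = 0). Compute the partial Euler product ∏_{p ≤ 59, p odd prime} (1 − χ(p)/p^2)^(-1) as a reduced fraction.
∏ = 21166213940439075800336462671/23105733135420641771520000000

The odd primes p ≤ 59 are [3, 5, 7, 11, 13, 17, 19, 23, 29, 31, 37, 41, 43, 47, 53, 59]. For each, χ(p) = 1 if p ≡ 1 mod 4, χ(p) = −1 if p ≡ 3 mod 4. Taking (1 − χ(p)/p^2)^(-1) = p^2/(p^2 − χ(p)): (1 − (-1)/3^2)^(-1) · (1 − (1)/5^2)^(-1) · (1 − (-1)/7^2)^(-1) · (1 − (-1)/11^2)^(-1) · (1 − (1)/13^2)^(-1) · (1 − (1)/17^2)^(-1) · (1 − (-1)/19^2)^(-1) · (1 − (-1)/23^2)^(-1) · (1 − (1)/29^2)^(-1) · (1 − (-1)/31^2)^(-1) · (1 − (1)/37^2)^(-1) · (1 − (1)/41^2)^(-1) · (1 − (-1)/43^2)^(-1) · (1 − (-1)/47^2)^(-1) · (1 − (1)/53^2)^(-1) · (1 − (-1)/59^2)^(-1) = 21166213940439075800336462671/23105733135420641771520000000.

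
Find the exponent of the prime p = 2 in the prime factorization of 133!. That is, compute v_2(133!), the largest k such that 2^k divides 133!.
v_2(133!) = 130

Legendre's formula: v_p(n!) = Σ_{k ≥ 1} ⌊n / p^k⌋. For p = 2, n = 133, the terms are:
  ⌊133/2^1⌋ = ⌊133/2⌋ = 66
  ⌊133/2^2⌋ = ⌊133/4⌋ = 33
  ⌊133/2^3⌋ = ⌊133/8⌋ = 16
  ⌊133/2^4⌋ = ⌊133/16⌋ = 8
  ⌊133/2^5⌋ = ⌊133/32⌋ = 4
  ⌊133/2^6⌋ = ⌊133/64⌋ = 2
  ⌊133/2^7⌋ = ⌊133/128⌋ = 1
(the next term ⌊133/2^8⌋ = 0, terminating the sum). Summing: v_2(133!) = 66 + 33 + 16 + 8 + 4 + 2 + 1 = 130.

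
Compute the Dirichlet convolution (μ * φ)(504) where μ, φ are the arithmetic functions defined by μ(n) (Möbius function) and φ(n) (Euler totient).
(μ * φ)(504) = 40

Divisors of 504: [1, 2, 3, 4, 6, 7, 8, 9, 12, 14, 18, 21, 24, 28, 36, 42, 56, 63, 72, 84, 126, 168, 252, 504]. For each d | 504:
  d = 1: μ(1) · φ(504/1) = 1 · 144 = 144
  d = 2: μ(2) · φ(504/2) = -1 · 72 = -72
  d = 3: μ(3) · φ(504/3) = -1 · 48 = -48
  d = 4: μ(4) · φ(504/4) = 0 · 36 = 0
  d = 6: μ(6) · φ(504/6) = 1 · 24 = 24
  d = 7: μ(7) · φ(504/7) = -1 · 24 = -24
  d = 8: μ(8) · φ(504/8) = 0 · 36 = 0
  d = 9: μ(9) · φ(504/9) = 0 · 24 = 0
  d = 12: μ(12) · φ(504/12) = 0 · 12 = 0
  d = 14: μ(14) · φ(504/14) = 1 · 12 = 12
  d = 18: μ(18) · φ(504/18) = 0 · 12 = 0
  d = 21: μ(21) · φ(504/21) = 1 · 8 = 8
  d = 24: μ(24) · φ(504/24) = 0 · 12 = 0
  d = 28: μ(28) · φ(504/28) = 0 · 6 = 0
  d = 36: μ(36) · φ(504/36) = 0 · 6 = 0
  d = 42: μ(42) · φ(504/42) = -1 · 4 = -4
  d = 56: μ(56) · φ(504/56) = 0 · 6 = 0
  d = 63: μ(63) · φ(504/63) = 0 · 4 = 0
  d = 72: μ(72) · φ(504/72) = 0 · 6 = 0
  d = 84: μ(84) · φ(504/84) = 0 · 2 = 0
  d = 126: μ(126) · φ(504/126) = 0 · 2 = 0
  d = 168: μ(168) · φ(504/168) = 0 · 2 = 0
  d = 252: μ(252) · φ(504/252) = 0 · 1 = 0
  d = 504: μ(504) · φ(504/504) = 0 · 1 = 0
Summing: (μ * φ)(504) = 144 + -72 + -48 + 0 + 24 + -24 + 0 + 0 + 0 + 12 + 0 + 8 + 0 + 0 + 0 + -4 + 0 + 0 + 0 + 0 + 0 + 0 + 0 + 0 = 40.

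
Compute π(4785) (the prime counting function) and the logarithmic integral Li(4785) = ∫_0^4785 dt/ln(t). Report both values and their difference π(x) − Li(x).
π(4785) = 642;  Li(4785) ≈ 658.97;  π(x) − Li(x) ≈ -16.97.

Direct count of primes ≤ 4785 gives π(4785) = 642. Numerical evaluation of the logarithmic integral gives Li(4785) ≈ 658.97. The difference π(x) − Li(x) ≈ -16.97 is typically negative for small/moderate x (Li(x) overestimates), though Littlewood's theorem shows this sign changes infinitely often.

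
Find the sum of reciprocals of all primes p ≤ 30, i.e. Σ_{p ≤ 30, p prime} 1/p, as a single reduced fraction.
Σ 1/p = 9920878441/6469693230

π(30) = 10, so the primes ≤ 30 are [2, 3, 5, 7, 11, 13, 17, 19, 23, 29]. Summing 1/p over these primes: 9920878441/6469693230 ≈ 1.5334. Mertens estimate ln ln(30) + 0.2615 ≈ 1.4856.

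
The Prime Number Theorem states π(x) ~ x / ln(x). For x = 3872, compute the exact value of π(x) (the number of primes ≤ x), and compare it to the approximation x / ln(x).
π(3872) = 536;  x/ln(x) ≈ 468.68;  relative error ≈ 12.56%.

Directly count primes up to 3872: π(3872) = 536. The PNT approximation gives 3872/ln(3872) ≈ 3872/8.26153 ≈ 468.68. Relative error (π(x) − x/ln(x)) / π(x) ≈ 12.56%; the approximation is known to undercount slightly (Li(x) is a better estimate).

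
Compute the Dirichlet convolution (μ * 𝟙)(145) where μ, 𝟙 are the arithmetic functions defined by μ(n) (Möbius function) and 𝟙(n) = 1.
(μ * 𝟙)(145) = 0

Divisors of 145: [1, 5, 29, 145]. For each d | 145:
  d = 1: μ(1) · 𝟙(145/1) = 1 · 1 = 1
  d = 5: μ(5) · 𝟙(145/5) = -1 · 1 = -1
  d = 29: μ(29) · 𝟙(145/29) = -1 · 1 = -1
  d = 145: μ(145) · 𝟙(145/145) = 1 · 1 = 1
Summing: (μ * 𝟙)(145) = 1 + -1 + -1 + 1 = 0.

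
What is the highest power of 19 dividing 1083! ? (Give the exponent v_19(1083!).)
v_19(1083!) = 60

Legendre's formula: v_p(n!) = Σ_{k ≥ 1} ⌊n / p^k⌋. For p = 19, n = 1083, the terms are:
  ⌊1083/19^1⌋ = ⌊1083/19⌋ = 57
  ⌊1083/19^2⌋ = ⌊1083/361⌋ = 3
(the next term ⌊1083/19^3⌋ = 0, terminating the sum). Summing: v_19(1083!) = 57 + 3 = 60.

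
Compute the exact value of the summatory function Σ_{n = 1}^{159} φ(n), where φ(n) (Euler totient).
Σ_{n ≤ 159} φ(n) = 7742

Compute φ(n) for each 1 ≤ n ≤ 159: φ(1) = 1, φ(2) = 1, φ(3) = 2, φ(4) = 2, φ(5) = 4, φ(6) = 2, φ(7) = 6, φ(8) = 4, φ(9) = 6, φ(10) = 4, φ(11) = 10, φ(12) = 4, φ(13) = 12, φ(14) = 6, φ(15) = 8, φ(16) = 8, φ(17) = 16, φ(18) = 6, φ(19) = 18, φ(20) = 8, φ(21) = 12, φ(22) = 10, φ(23) = 22, φ(24) = 8, φ(25) = 20, φ(26) = 12, φ(27) = 18, φ(28) = 12, φ(29) = 28, φ(30) = 8, φ(31) = 30, φ(32) = 16, φ(33) = 20, φ(34) = 16, φ(35) = 24, φ(36) = 12, φ(37) = 36, φ(38) = 18, φ(39) = 24, φ(40) = 16, φ(41) = 40, φ(42) = 12, φ(43) = 42, φ(44) = 20, φ(45) = 24, φ(46) = 22, φ(47) = 46, φ(48) = 16, φ(49) = 42, φ(50) = 20, φ(51) = 32, φ(52) = 24, φ(53) = 52, φ(54) = 18, φ(55) = 40, φ(56) = 24, φ(57) = 36, φ(58) = 28, φ(59) = 58, φ(60) = 16, φ(61) = 60, φ(62) = 30, φ(63) = 36, φ(64) = 32, φ(65) = 48, φ(66) = 20, φ(67) = 66, φ(68) = 32, φ(69) = 44, φ(70) = 24, φ(71) = 70, φ(72) = 24, φ(73) = 72, φ(74) = 36, φ(75) = 40, φ(76) = 36, φ(77) = 60, φ(78) = 24, φ(79) = 78, φ(80) = 32, φ(81) = 54, φ(82) = 40, φ(83) = 82, φ(84) = 24, φ(85) = 64, φ(86) = 42, φ(87) = 56, φ(88) = 40, φ(89) = 88, φ(90) = 24, φ(91) = 72, φ(92) = 44, φ(93) = 60, φ(94) = 46, φ(95) = 72, φ(96) = 32, φ(97) = 96, φ(98) = 42, φ(99) = 60, φ(100) = 40, φ(101) = 100, φ(102) = 32, φ(103) = 102, φ(104) = 48, φ(105) = 48, φ(106) = 52, φ(107) = 106, φ(108) = 36, φ(109) = 108, φ(110) = 40, φ(111) = 72, φ(112) = 48, φ(113) = 112, φ(114) = 36, φ(115) = 88, φ(116) = 56, φ(117) = 72, φ(118) = 58, φ(119) = 96, φ(120) = 32, φ(121) = 110, φ(122) = 60, φ(123) = 80, φ(124) = 60, φ(125) = 100, φ(126) = 36, φ(127) = 126, φ(128) = 64, φ(129) = 84, φ(130) = 48, φ(131) = 130, φ(132) = 40, φ(133) = 108, φ(134) = 66, φ(135) = 72, φ(136) = 64, φ(137) = 136, φ(138) = 44, φ(139) = 138, φ(140) = 48, φ(141) = 92, φ(142) = 70, φ(143) = 120, φ(144) = 48, φ(145) = 112, φ(146) = 72, φ(147) = 84, φ(148) = 72, φ(149) = 148, φ(150) = 40, φ(151) = 150, φ(152) = 72, φ(153) = 96, φ(154) = 60, φ(155) = 120, φ(156) = 48, φ(157) = 156, φ(158) = 78, φ(159) = 104. Summing all 159 values: 7742. (Average order: Σ_{n ≤ x} φ(n) ~ (3/π²) x². For x = 159, (3/π²)·159² ≈ 7684.50.)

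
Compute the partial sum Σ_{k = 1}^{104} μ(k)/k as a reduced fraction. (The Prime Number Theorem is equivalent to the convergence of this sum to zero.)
Σ μ(k)/k = 41203144520038891926409588275527024249/23984823528925228172706521638692258396210

Values of μ(k) for 1 ≤ k ≤ 104: μ(1) = 1, μ(2) = -1, μ(3) = -1, μ(5) = -1, μ(6) = 1, μ(7) = -1, μ(10) = 1, μ(11) = -1, μ(13) = -1, μ(14) = 1, μ(15) = 1, μ(17) = -1, μ(19) = -1, μ(21) = 1, μ(22) = 1, μ(23) = -1, μ(26) = 1, μ(29) = -1, μ(30) = -1, μ(31) = -1, μ(33) = 1, μ(34) = 1, μ(35) = 1, μ(37) = -1, μ(38) = 1, μ(39) = 1, μ(41) = -1, μ(42) = -1, μ(43) = -1, μ(46) = 1, μ(47) = -1, μ(51) = 1, μ(53) = -1, μ(55) = 1, μ(57) = 1, μ(58) = 1, μ(59) = -1, μ(61) = -1, μ(62) = 1, μ(65) = 1, μ(66) = -1, μ(67) = -1, μ(69) = 1, μ(70) = -1, μ(71) = -1, μ(73) = -1, μ(74) = 1, μ(77) = 1, μ(78) = -1, μ(79) = -1, μ(82) = 1, μ(83) = -1, μ(85) = 1, μ(86) = 1, μ(87) = 1, μ(89) = -1, μ(91) = 1, μ(93) = 1, μ(94) = 1, μ(95) = 1, μ(97) = -1, μ(101) = -1, μ(102) = -1, μ(103) = -1, with μ = 0 on non-squarefree integers. Summing μ(k)/k for k where μ(k) ≠ 0 gives 41203144520038891926409588275527024249/23984823528925228172706521638692258396210 ≈ 0.0017. (PNT ⟺ this sum → 0 as n → ∞.)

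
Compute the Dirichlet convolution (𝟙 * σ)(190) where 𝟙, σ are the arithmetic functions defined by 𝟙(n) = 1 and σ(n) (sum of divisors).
(𝟙 * σ)(190) = 588

Divisors of 190: [1, 2, 5, 10, 19, 38, 95, 190]. For each d | 190:
  d = 1: 𝟙(1) · σ(190/1) = 1 · 360 = 360
  d = 2: 𝟙(2) · σ(190/2) = 1 · 120 = 120
  d = 5: 𝟙(5) · σ(190/5) = 1 · 60 = 60
  d = 10: 𝟙(10) · σ(190/10) = 1 · 20 = 20
  d = 19: 𝟙(19) · σ(190/19) = 1 · 18 = 18
  d = 38: 𝟙(38) · σ(190/38) = 1 · 6 = 6
  d = 95: 𝟙(95) · σ(190/95) = 1 · 3 = 3
  d = 190: 𝟙(190) · σ(190/190) = 1 · 1 = 1
Summing: (𝟙 * σ)(190) = 360 + 120 + 60 + 20 + 18 + 6 + 3 + 1 = 588.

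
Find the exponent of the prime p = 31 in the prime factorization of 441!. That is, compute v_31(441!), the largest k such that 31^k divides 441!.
v_31(441!) = 14

Legendre's formula: v_p(n!) = Σ_{k ≥ 1} ⌊n / p^k⌋. For p = 31, n = 441, the terms are:
  ⌊441/31^1⌋ = ⌊441/31⌋ = 14
(the next term ⌊441/31^2⌋ = 0, terminating the sum). Summing: v_31(441!) = 14 = 14.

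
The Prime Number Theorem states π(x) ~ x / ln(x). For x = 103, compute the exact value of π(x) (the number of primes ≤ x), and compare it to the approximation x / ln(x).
π(103) = 27;  x/ln(x) ≈ 22.22;  relative error ≈ 17.69%.

Directly count primes up to 103: π(103) = 27. The PNT approximation gives 103/ln(103) ≈ 103/4.63473 ≈ 22.22. Relative error (π(x) − x/ln(x)) / π(x) ≈ 17.69%; the approximation is known to undercount slightly (Li(x) is a better estimate).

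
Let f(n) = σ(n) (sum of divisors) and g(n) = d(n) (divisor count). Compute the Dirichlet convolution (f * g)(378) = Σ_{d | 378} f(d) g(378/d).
(σ * d)(378) = 4100

Divisors of 378: [1, 2, 3, 6, 7, 9, 14, 18, 21, 27, 42, 54, 63, 126, 189, 378]. For each d | 378:
  d = 1: σ(1) · d(378/1) = 1 · 16 = 16
  d = 2: σ(2) · d(378/2) = 3 · 8 = 24
  d = 3: σ(3) · d(378/3) = 4 · 12 = 48
  d = 6: σ(6) · d(378/6) = 12 · 6 = 72
  d = 7: σ(7) · d(378/7) = 8 · 8 = 64
  d = 9: σ(9) · d(378/9) = 13 · 8 = 104
  d = 14: σ(14) · d(378/14) = 24 · 4 = 96
  d = 18: σ(18) · d(378/18) = 39 · 4 = 156
  d = 21: σ(21) · d(378/21) = 32 · 6 = 192
  d = 27: σ(27) · d(378/27) = 40 · 4 = 160
  d = 42: σ(42) · d(378/42) = 96 · 3 = 288
  d = 54: σ(54) · d(378/54) = 120 · 2 = 240
  d = 63: σ(63) · d(378/63) = 104 · 4 = 416
  d = 126: σ(126) · d(378/126) = 312 · 2 = 624
  d = 189: σ(189) · d(378/189) = 320 · 2 = 640
  d = 378: σ(378) · d(378/378) = 960 · 1 = 960
Summing: (σ * d)(378) = 16 + 24 + 48 + 72 + 64 + 104 + 96 + 156 + 192 + 160 + 288 + 240 + 416 + 624 + 640 + 960 = 4100.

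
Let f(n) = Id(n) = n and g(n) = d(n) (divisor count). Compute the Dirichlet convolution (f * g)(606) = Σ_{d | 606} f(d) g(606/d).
(Id * d)(606) = 2060

Divisors of 606: [1, 2, 3, 6, 101, 202, 303, 606]. For each d | 606:
  d = 1: Id(1) · d(606/1) = 1 · 8 = 8
  d = 2: Id(2) · d(606/2) = 2 · 4 = 8
  d = 3: Id(3) · d(606/3) = 3 · 4 = 12
  d = 6: Id(6) · d(606/6) = 6 · 2 = 12
  d = 101: Id(101) · d(606/101) = 101 · 4 = 404
  d = 202: Id(202) · d(606/202) = 202 · 2 = 404
  d = 303: Id(303) · d(606/303) = 303 · 2 = 606
  d = 606: Id(606) · d(606/606) = 606 · 1 = 606
Summing: (Id * d)(606) = 8 + 8 + 12 + 12 + 404 + 404 + 606 + 606 = 2060.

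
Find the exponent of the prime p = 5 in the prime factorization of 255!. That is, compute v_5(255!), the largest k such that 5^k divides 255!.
v_5(255!) = 63

Legendre's formula: v_p(n!) = Σ_{k ≥ 1} ⌊n / p^k⌋. For p = 5, n = 255, the terms are:
  ⌊255/5^1⌋ = ⌊255/5⌋ = 51
  ⌊255/5^2⌋ = ⌊255/25⌋ = 10
  ⌊255/5^3⌋ = ⌊255/125⌋ = 2
(the next term ⌊255/5^4⌋ = 0, terminating the sum). Summing: v_5(255!) = 51 + 10 + 2 = 63.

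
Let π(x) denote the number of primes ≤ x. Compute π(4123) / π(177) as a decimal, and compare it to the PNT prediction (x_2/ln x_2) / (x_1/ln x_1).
π(4123)/π(177) = 566/40 ≈ 14.1500;  PNT prediction ≈ 14.4843.

π(177) = 40 and π(4123) = 566, so π(4123)/π(177) ≈ 14.1500. The PNT-predicted ratio is (4123/ln(4123)) / (177/ln(177)) ≈ 14.4843. The two agree to within a few percent, as expected.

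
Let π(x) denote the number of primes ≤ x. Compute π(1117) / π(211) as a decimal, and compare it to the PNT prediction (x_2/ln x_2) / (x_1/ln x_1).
π(1117)/π(211) = 187/47 ≈ 3.9787;  PNT prediction ≈ 4.0368.

π(211) = 47 and π(1117) = 187, so π(1117)/π(211) ≈ 3.9787. The PNT-predicted ratio is (1117/ln(1117)) / (211/ln(211)) ≈ 4.0368. The two agree to within a few percent, as expected.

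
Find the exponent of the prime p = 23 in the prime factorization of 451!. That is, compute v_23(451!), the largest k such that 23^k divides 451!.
v_23(451!) = 19

Legendre's formula: v_p(n!) = Σ_{k ≥ 1} ⌊n / p^k⌋. For p = 23, n = 451, the terms are:
  ⌊451/23^1⌋ = ⌊451/23⌋ = 19
(the next term ⌊451/23^2⌋ = 0, terminating the sum). Summing: v_23(451!) = 19 = 19.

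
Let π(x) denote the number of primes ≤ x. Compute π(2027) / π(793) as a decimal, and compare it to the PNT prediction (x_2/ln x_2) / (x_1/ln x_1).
π(2027)/π(793) = 307/138 ≈ 2.2246;  PNT prediction ≈ 2.2411.

π(793) = 138 and π(2027) = 307, so π(2027)/π(793) ≈ 2.2246. The PNT-predicted ratio is (2027/ln(2027)) / (793/ln(793)) ≈ 2.2411. The two agree to within a few percent, as expected.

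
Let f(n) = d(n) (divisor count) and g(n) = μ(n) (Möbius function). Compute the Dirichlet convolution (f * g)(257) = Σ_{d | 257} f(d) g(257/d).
(d * μ)(257) = 1

Divisors of 257: [1, 257]. For each d | 257:
  d = 1: d(1) · μ(257/1) = 1 · -1 = -1
  d = 257: d(257) · μ(257/257) = 2 · 1 = 2
Summing: (d * μ)(257) = -1 + 2 = 1.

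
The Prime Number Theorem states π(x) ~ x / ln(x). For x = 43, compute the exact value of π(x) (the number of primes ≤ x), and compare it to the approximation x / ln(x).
π(43) = 14;  x/ln(x) ≈ 11.43;  relative error ≈ 18.34%.

Directly count primes up to 43: π(43) = 14. The PNT approximation gives 43/ln(43) ≈ 43/3.76120 ≈ 11.43. Relative error (π(x) − x/ln(x)) / π(x) ≈ 18.34%; the approximation is known to undercount slightly (Li(x) is a better estimate).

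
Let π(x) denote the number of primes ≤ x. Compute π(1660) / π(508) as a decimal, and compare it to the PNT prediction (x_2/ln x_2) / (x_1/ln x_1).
π(1660)/π(508) = 260/96 ≈ 2.7083;  PNT prediction ≈ 2.7459.

π(508) = 96 and π(1660) = 260, so π(1660)/π(508) ≈ 2.7083. The PNT-predicted ratio is (1660/ln(1660)) / (508/ln(508)) ≈ 2.7459. The two agree to within a few percent, as expected.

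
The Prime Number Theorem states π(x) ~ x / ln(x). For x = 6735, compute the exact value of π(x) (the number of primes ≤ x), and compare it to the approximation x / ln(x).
π(6735) = 868;  x/ln(x) ≈ 764.03;  relative error ≈ 11.98%.

Directly count primes up to 6735: π(6735) = 868. The PNT approximation gives 6735/ln(6735) ≈ 6735/8.81507 ≈ 764.03. Relative error (π(x) − x/ln(x)) / π(x) ≈ 11.98%; the approximation is known to undercount slightly (Li(x) is a better estimate).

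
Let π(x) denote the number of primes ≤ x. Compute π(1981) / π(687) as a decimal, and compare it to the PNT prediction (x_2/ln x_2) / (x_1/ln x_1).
π(1981)/π(687) = 299/124 ≈ 2.4113;  PNT prediction ≈ 2.4813.

π(687) = 124 and π(1981) = 299, so π(1981)/π(687) ≈ 2.4113. The PNT-predicted ratio is (1981/ln(1981)) / (687/ln(687)) ≈ 2.4813. The two agree to within a few percent, as expected.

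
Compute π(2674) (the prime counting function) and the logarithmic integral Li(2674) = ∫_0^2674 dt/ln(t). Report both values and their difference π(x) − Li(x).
π(2674) = 387;  Li(2674) ≈ 401.75;  π(x) − Li(x) ≈ -14.75.

Direct count of primes ≤ 2674 gives π(2674) = 387. Numerical evaluation of the logarithmic integral gives Li(2674) ≈ 401.75. The difference π(x) − Li(x) ≈ -14.75 is typically negative for small/moderate x (Li(x) overestimates), though Littlewood's theorem shows this sign changes infinitely often.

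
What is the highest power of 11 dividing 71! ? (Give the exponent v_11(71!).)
v_11(71!) = 6

Legendre's formula: v_p(n!) = Σ_{k ≥ 1} ⌊n / p^k⌋. For p = 11, n = 71, the terms are:
  ⌊71/11^1⌋ = ⌊71/11⌋ = 6
(the next term ⌊71/11^2⌋ = 0, terminating the sum). Summing: v_11(71!) = 6 = 6.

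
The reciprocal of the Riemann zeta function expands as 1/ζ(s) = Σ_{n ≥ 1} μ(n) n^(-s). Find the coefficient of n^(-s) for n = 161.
μ(161) = 1

Factor n = 161 = 7 · 23. μ(n) = 0 if any exponent ≥ 2 (not squarefree); otherwise μ(n) = (−1)^{ω(n)} where ω(n) is the number of distinct prime factors. Applying: μ(161) = 1.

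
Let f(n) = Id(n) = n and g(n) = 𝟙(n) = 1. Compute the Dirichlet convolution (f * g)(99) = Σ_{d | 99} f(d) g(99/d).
(Id * 𝟙)(99) = 156

Divisors of 99: [1, 3, 9, 11, 33, 99]. For each d | 99:
  d = 1: Id(1) · 𝟙(99/1) = 1 · 1 = 1
  d = 3: Id(3) · 𝟙(99/3) = 3 · 1 = 3
  d = 9: Id(9) · 𝟙(99/9) = 9 · 1 = 9
  d = 11: Id(11) · 𝟙(99/11) = 11 · 1 = 11
  d = 33: Id(33) · 𝟙(99/33) = 33 · 1 = 33
  d = 99: Id(99) · 𝟙(99/99) = 99 · 1 = 99
Summing: (Id * 𝟙)(99) = 1 + 3 + 9 + 11 + 33 + 99 = 156.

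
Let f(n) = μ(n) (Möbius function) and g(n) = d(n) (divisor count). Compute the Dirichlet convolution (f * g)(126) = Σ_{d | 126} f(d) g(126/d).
(μ * d)(126) = 1

Divisors of 126: [1, 2, 3, 6, 7, 9, 14, 18, 21, 42, 63, 126]. For each d | 126:
  d = 1: μ(1) · d(126/1) = 1 · 12 = 12
  d = 2: μ(2) · d(126/2) = -1 · 6 = -6
  d = 3: μ(3) · d(126/3) = -1 · 8 = -8
  d = 6: μ(6) · d(126/6) = 1 · 4 = 4
  d = 7: μ(7) · d(126/7) = -1 · 6 = -6
  d = 9: μ(9) · d(126/9) = 0 · 4 = 0
  d = 14: μ(14) · d(126/14) = 1 · 3 = 3
  d = 18: μ(18) · d(126/18) = 0 · 2 = 0
  d = 21: μ(21) · d(126/21) = 1 · 4 = 4
  d = 42: μ(42) · d(126/42) = -1 · 2 = -2
  d = 63: μ(63) · d(126/63) = 0 · 2 = 0
  d = 126: μ(126) · d(126/126) = 0 · 1 = 0
Summing: (μ * d)(126) = 12 + -6 + -8 + 4 + -6 + 0 + 3 + 0 + 4 + -2 + 0 + 0 = 1.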